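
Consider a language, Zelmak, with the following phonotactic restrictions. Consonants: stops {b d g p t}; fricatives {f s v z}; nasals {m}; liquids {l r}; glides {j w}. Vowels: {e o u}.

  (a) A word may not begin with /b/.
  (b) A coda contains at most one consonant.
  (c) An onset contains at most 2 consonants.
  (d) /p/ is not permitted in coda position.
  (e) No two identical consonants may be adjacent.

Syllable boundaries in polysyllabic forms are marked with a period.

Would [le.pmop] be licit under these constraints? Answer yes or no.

no

[le.pmop] — violates constraint (d): syllable 2 coda contains /p/ → illicit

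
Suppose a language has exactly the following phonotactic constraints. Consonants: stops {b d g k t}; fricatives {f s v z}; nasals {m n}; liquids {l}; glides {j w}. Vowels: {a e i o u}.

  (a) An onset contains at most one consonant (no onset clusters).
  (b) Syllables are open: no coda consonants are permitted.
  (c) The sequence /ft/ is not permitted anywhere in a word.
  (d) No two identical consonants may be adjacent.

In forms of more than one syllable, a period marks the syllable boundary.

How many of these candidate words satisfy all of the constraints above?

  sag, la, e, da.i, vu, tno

4

sag — violates constraint (b): syllable 1 coda /g/ has 1 consonant (> 0) → ill-formed
la — σ1 onset /l/, coda /∅/ ok → well-formed
e — σ1 onset /∅/, coda /∅/ ok → well-formed
da.i — σ1 onset /d/, coda /∅/ ok; σ2 onset /∅/, coda /∅/ ok → well-formed
vu — σ1 onset /v/, coda /∅/ ok → well-formed
tno — violates constraint (a): syllable 1 onset /tn/ has 2 consonants (> 1) → ill-formed
Well-formed: la, e, da.i, vu → 4.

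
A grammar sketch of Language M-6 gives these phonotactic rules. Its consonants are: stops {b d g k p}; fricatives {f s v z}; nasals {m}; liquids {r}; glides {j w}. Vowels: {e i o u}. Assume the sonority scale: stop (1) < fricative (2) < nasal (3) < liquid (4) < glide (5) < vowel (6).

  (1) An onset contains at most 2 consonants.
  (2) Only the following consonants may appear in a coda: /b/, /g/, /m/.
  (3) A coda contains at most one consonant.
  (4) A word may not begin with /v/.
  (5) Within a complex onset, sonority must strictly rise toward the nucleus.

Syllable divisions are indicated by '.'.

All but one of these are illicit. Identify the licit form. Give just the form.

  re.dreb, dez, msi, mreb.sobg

re.dreb

re.dreb — σ1 onset /r/, coda /∅/ ok; σ2 onset /dr/ (1→4 rises), coda /b/ ok → licit
dez — violates constraint 2: syllable 1 coda contains /z/, which is not a licensed coda consonant → illicit
msi — violates constraint 5: syllable 1 onset /ms/: /m/ (nasal, 3) → /s/ (fricative, 2) does not rise → illicit
mreb.sobg — violates constraint 3: syllable 2 coda /bg/ has 2 consonants (> 1) → illicit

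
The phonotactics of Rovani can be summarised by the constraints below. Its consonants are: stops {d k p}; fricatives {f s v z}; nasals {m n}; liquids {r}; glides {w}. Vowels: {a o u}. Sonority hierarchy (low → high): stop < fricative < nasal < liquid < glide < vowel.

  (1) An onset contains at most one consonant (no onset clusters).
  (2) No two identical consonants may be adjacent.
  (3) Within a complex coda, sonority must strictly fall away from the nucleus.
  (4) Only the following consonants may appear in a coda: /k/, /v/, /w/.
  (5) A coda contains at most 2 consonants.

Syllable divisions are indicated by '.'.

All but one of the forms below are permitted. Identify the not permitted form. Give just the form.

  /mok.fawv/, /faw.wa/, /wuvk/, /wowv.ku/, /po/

/mok.fawv/ — σ1 onset /m/, coda /k/ ok; σ2 onset /f/, coda /wv/ (5→2 falls) ok → permitted
/faw.wa/ — violates constraint 2: adjacent identical consonants /ww/ → not permitted
/wuvk/ — σ1 onset /w/, coda /vk/ (2→1 falls) ok → permitted
/wowv.ku/ — σ1 onset /w/, coda /wv/ (5→2 falls) ok; σ2 onset /k/, coda /∅/ ok → permitted
/po/ — σ1 onset /p/, coda /∅/ ok → permitted

/faw.wa/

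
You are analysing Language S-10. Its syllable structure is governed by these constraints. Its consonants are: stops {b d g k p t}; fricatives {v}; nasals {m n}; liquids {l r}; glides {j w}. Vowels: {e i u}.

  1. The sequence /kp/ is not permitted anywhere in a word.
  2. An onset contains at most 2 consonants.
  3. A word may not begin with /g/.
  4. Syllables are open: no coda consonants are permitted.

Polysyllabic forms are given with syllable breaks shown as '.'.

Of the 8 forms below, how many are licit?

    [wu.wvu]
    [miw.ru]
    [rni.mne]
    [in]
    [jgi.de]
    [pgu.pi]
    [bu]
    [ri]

[wu.wvu] — σ1 onset /w/, coda /∅/ ok; σ2 onset /wv/ (2C), coda /∅/ ok → licit
[miw.ru] — violates constraint 4: syllable 1 coda /w/ has 1 consonant (> 0) → illicit
[rni.mne] — σ1 onset /rn/ (2C), coda /∅/ ok; σ2 onset /mn/ (2C), coda /∅/ ok → licit
[in] — violates constraint 4: syllable 1 coda /n/ has 1 consonant (> 0) → illicit
[jgi.de] — σ1 onset /jg/ (2C), coda /∅/ ok; σ2 onset /d/, coda /∅/ ok → licit
[pgu.pi] — σ1 onset /pg/ (2C), coda /∅/ ok; σ2 onset /p/, coda /∅/ ok → licit
[bu] — σ1 onset /b/, coda /∅/ ok → licit
[ri] — σ1 onset /r/, coda /∅/ ok → licit
Licit: [wu.wvu], [rni.mne], [jgi.de], [pgu.pi], [bu], [ri] → 6.

6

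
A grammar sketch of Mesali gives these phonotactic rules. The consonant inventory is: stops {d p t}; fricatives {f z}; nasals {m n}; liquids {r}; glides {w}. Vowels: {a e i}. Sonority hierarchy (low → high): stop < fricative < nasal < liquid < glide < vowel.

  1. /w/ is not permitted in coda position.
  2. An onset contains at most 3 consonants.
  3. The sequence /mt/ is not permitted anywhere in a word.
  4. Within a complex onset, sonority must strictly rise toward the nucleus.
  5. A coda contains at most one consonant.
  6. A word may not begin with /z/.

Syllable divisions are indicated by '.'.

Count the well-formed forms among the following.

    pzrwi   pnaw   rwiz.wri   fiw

pzrwi — violates constraint 2: syllable 1 onset /pzrw/ has 4 consonants (> 3) → ill-formed
pnaw — violates constraint 1: syllable 1 coda contains /w/ → ill-formed
rwiz.wri — violates constraint 4: syllable 2 onset /wr/: /w/ (glide, 5) → /r/ (liquid, 4) does not rise → ill-formed
fiw — violates constraint 1: syllable 1 coda contains /w/ → ill-formed
No form is well-formed → 0.

0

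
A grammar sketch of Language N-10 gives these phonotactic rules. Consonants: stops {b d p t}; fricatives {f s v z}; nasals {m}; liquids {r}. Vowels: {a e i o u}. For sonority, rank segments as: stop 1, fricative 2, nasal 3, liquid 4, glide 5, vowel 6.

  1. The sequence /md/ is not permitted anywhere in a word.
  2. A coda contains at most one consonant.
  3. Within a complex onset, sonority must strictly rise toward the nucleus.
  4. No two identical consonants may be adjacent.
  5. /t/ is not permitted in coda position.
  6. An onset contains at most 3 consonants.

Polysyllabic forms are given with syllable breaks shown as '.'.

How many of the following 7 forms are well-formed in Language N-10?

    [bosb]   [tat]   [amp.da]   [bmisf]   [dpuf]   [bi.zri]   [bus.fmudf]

1

[bosb] — violates constraint 2: syllable 1 coda /sb/ has 2 consonants (> 1) → ill-formed
[tat] — violates constraint 5: syllable 1 coda contains /t/ → ill-formed
[amp.da] — violates constraint 2: syllable 1 coda /mp/ has 2 consonants (> 1) → ill-formed
[bmisf] — violates constraint 2: syllable 1 coda /sf/ has 2 consonants (> 1) → ill-formed
[dpuf] — violates constraint 3: syllable 1 onset /dp/: /d/ (stop, 1) → /p/ (stop, 1) does not rise → ill-formed
[bi.zri] — σ1 onset /b/, coda /∅/ ok; σ2 onset /zr/ (2→4 rises), coda /∅/ ok → well-formed
[bus.fmudf] — violates constraint 2: syllable 2 coda /df/ has 2 consonants (> 1) → ill-formed
Well-formed: [bi.zri] → 1.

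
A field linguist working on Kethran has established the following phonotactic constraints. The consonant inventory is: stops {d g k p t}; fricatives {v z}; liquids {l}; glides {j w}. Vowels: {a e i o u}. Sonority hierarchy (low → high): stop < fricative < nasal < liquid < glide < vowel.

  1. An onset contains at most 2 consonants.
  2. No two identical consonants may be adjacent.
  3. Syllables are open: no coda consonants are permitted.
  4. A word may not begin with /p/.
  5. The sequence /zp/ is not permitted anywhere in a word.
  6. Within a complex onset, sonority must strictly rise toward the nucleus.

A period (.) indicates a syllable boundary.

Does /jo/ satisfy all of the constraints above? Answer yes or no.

/jo/ — σ1 onset /j/, coda /∅/ ok → well-formed

yes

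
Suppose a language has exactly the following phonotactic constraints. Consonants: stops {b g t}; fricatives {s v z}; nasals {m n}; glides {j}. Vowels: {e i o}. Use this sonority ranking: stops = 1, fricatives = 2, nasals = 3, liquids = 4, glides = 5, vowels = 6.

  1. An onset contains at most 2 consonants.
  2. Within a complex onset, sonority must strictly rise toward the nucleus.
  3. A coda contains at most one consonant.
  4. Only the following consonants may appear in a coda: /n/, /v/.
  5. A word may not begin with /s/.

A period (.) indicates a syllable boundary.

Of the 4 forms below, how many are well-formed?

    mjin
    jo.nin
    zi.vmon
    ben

4

mjin — σ1 onset /mj/ (3→5 rises), coda /n/ ok → well-formed
jo.nin — σ1 onset /j/, coda /∅/ ok; σ2 onset /n/, coda /n/ ok → well-formed
zi.vmon — σ1 onset /z/, coda /∅/ ok; σ2 onset /vm/ (2→3 rises), coda /n/ ok → well-formed
ben — σ1 onset /b/, coda /n/ ok → well-formed
Well-formed: mjin, jo.nin, zi.vmon, ben → 4.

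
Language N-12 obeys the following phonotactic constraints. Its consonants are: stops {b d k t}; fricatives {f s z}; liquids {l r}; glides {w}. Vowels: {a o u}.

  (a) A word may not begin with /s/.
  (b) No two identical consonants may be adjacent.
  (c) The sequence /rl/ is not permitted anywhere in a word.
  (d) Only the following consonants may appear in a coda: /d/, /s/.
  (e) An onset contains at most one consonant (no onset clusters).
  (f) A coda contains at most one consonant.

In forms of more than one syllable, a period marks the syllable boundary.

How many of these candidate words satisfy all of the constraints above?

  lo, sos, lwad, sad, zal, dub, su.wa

1

lo — σ1 onset /l/, coda /∅/ ok → licit
sos — violates constraint (a): word begins with /s/ → illicit
lwad — violates constraint (e): syllable 1 onset /lw/ has 2 consonants (> 1) → illicit
sad — violates constraint (a): word begins with /s/ → illicit
zal — violates constraint (d): syllable 1 coda contains /l/, which is not a licensed coda consonant → illicit
dub — violates constraint (d): syllable 1 coda contains /b/, which is not a licensed coda consonant → illicit
su.wa — violates constraint (a): word begins with /s/ → illicit
Licit: lo → 1.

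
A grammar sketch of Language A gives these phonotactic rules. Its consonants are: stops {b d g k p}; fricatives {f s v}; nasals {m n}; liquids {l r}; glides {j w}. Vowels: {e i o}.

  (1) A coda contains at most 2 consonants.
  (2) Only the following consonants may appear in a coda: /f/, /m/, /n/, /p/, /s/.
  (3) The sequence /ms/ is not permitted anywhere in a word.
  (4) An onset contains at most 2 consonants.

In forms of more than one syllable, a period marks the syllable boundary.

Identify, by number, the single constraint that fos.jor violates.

fos.jor: syllable 2 coda contains /r/, which is not a licensed coda consonant.
This is a violation of constraint 2: "Only the following consonants may appear in a coda: /f/, /m/, /n/, /p/, /s/."
The remaining constraints (1, 3, 4) are satisfied.

2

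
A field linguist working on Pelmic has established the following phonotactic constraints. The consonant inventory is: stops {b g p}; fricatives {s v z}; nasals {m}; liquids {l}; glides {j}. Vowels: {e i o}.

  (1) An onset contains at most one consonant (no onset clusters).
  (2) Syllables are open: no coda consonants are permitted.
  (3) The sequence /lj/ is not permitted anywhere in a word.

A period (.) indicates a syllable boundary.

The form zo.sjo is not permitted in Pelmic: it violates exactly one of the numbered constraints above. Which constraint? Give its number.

1

zo.sjo: syllable 2 onset /sj/ has 2 consonants (> 1).
This is a violation of constraint 1: "An onset contains at most one consonant (no onset clusters)."
The remaining constraints (2, 3) are satisfied.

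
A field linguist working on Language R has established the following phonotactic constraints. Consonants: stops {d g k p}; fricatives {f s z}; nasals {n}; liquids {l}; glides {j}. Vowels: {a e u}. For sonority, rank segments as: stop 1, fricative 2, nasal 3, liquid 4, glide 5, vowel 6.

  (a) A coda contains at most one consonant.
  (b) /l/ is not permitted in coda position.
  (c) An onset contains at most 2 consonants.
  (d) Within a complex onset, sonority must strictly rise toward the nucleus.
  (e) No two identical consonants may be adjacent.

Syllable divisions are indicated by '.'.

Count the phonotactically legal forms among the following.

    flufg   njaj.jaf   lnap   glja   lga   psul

flufg — violates constraint (a): syllable 1 coda /fg/ has 2 consonants (> 1) → phonotactically illegal
njaj.jaf — violates constraint (e): adjacent identical consonants /jj/ → phonotactically illegal
lnap — violates constraint (d): syllable 1 onset /ln/: /l/ (liquid, 4) → /n/ (nasal, 3) does not rise → phonotactically illegal
glja — violates constraint (c): syllable 1 onset /glj/ has 3 consonants (> 2) → phonotactically illegal
lga — violates constraint (d): syllable 1 onset /lg/: /l/ (liquid, 4) → /g/ (stop, 1) does not rise → phonotactically illegal
psul — violates constraint (b): syllable 1 coda contains /l/ → phonotactically illegal
No form is phonotactically legal → 0.

0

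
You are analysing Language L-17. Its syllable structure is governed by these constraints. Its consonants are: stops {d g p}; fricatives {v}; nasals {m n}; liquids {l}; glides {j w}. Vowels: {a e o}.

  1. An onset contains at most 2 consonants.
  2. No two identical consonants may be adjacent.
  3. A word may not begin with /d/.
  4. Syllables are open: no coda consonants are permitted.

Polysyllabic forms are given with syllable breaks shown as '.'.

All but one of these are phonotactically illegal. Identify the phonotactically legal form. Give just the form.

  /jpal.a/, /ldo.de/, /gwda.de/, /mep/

/ldo.de/

/jpal.a/ — violates constraint 4: syllable 1 coda /l/ has 1 consonant (> 0) → phonotactically illegal
/ldo.de/ — σ1 onset /ld/ (2C), coda /∅/ ok; σ2 onset /d/, coda /∅/ ok → phonotactically legal
/gwda.de/ — violates constraint 1: syllable 1 onset /gwd/ has 3 consonants (> 2) → phonotactically illegal
/mep/ — violates constraint 4: syllable 1 coda /p/ has 1 consonant (> 0) → phonotactically illegal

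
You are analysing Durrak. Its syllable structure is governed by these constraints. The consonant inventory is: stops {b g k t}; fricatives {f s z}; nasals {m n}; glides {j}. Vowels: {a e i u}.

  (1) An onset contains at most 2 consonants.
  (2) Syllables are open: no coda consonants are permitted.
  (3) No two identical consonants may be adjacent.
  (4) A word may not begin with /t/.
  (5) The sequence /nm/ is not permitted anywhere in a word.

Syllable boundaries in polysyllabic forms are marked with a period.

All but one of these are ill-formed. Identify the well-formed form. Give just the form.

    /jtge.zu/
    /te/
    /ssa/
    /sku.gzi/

/jtge.zu/ — violates constraint 1: syllable 1 onset /jtg/ has 3 consonants (> 2) → ill-formed
/te/ — violates constraint 4: word begins with /t/ → ill-formed
/ssa/ — violates constraint 3: adjacent identical consonants /ss/ → ill-formed
/sku.gzi/ — σ1 onset /sk/ (2C), coda /∅/ ok; σ2 onset /gz/ (2C), coda /∅/ ok → well-formed

/sku.gzi/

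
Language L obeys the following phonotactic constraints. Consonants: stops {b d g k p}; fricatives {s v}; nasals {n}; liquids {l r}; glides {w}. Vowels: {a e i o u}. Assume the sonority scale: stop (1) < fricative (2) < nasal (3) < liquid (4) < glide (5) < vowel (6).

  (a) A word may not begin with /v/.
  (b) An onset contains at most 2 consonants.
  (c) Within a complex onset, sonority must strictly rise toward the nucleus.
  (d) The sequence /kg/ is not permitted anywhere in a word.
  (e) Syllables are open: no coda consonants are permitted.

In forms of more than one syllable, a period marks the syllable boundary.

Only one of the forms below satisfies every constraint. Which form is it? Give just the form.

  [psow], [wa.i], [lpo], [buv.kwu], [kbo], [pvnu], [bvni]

[psow] — violates constraint (e): syllable 1 coda /w/ has 1 consonant (> 0) → illicit
[wa.i] — σ1 onset /w/, coda /∅/ ok; σ2 onset /∅/, coda /∅/ ok → licit
[lpo] — violates constraint (c): syllable 1 onset /lp/: /l/ (liquid, 4) → /p/ (stop, 1) does not rise → illicit
[buv.kwu] — violates constraint (e): syllable 1 coda /v/ has 1 consonant (> 0) → illicit
[kbo] — violates constraint (c): syllable 1 onset /kb/: /k/ (stop, 1) → /b/ (stop, 1) does not rise → illicit
[pvnu] — violates constraint (b): syllable 1 onset /pvn/ has 3 consonants (> 2) → illicit
[bvni] — violates constraint (b): syllable 1 onset /bvn/ has 3 consonants (> 2) → illicit

[wa.i]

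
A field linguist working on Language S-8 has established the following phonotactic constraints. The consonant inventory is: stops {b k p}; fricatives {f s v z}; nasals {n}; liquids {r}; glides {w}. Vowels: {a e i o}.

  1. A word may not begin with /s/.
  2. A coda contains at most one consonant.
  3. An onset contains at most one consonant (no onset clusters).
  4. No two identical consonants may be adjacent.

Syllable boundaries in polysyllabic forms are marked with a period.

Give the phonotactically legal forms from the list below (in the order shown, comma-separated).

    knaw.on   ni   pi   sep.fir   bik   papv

ni, pi, bik

knaw.on — violates constraint 3: syllable 1 onset /kn/ has 2 consonants (> 1) → phonotactically illegal
ni — σ1 onset /n/, coda /∅/ ok → phonotactically legal
pi — σ1 onset /p/, coda /∅/ ok → phonotactically legal
sep.fir — violates constraint 1: word begins with /s/ → phonotactically illegal
bik — σ1 onset /b/, coda /k/ ok → phonotactically legal
papv — violates constraint 2: syllable 1 coda /pv/ has 2 consonants (> 1) → phonotactically illegal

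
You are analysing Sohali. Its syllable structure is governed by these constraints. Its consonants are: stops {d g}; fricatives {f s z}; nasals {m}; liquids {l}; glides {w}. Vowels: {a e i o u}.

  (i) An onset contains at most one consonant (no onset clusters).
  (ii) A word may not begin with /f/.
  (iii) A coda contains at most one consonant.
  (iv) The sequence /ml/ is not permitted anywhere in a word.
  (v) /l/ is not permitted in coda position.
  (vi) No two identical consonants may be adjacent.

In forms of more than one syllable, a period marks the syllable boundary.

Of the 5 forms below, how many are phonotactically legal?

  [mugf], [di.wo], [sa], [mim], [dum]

4

[mugf] — violates constraint (iii): syllable 1 coda /gf/ has 2 consonants (> 1) → phonotactically illegal
[di.wo] — σ1 onset /d/, coda /∅/ ok; σ2 onset /w/, coda /∅/ ok → phonotactically legal
[sa] — σ1 onset /s/, coda /∅/ ok → phonotactically legal
[mim] — σ1 onset /m/, coda /m/ ok → phonotactically legal
[dum] — σ1 onset /d/, coda /m/ ok → phonotactically legal
Phonotactically legal: [di.wo], [sa], [mim], [dum] → 4.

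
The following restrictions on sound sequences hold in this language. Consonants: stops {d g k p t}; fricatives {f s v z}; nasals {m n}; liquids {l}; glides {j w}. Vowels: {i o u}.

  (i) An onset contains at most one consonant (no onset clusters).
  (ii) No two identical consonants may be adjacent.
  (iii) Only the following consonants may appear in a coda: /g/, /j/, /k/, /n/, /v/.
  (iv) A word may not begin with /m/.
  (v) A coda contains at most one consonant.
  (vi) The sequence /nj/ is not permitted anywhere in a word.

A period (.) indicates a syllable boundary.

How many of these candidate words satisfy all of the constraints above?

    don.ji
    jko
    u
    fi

don.ji — violates constraint (vi): contains banned sequence /nj/ → ill-formed
jko — violates constraint (i): syllable 1 onset /jk/ has 2 consonants (> 1) → ill-formed
u — σ1 onset /∅/, coda /∅/ ok → well-formed
fi — σ1 onset /f/, coda /∅/ ok → well-formed
Well-formed: u, fi → 2.

2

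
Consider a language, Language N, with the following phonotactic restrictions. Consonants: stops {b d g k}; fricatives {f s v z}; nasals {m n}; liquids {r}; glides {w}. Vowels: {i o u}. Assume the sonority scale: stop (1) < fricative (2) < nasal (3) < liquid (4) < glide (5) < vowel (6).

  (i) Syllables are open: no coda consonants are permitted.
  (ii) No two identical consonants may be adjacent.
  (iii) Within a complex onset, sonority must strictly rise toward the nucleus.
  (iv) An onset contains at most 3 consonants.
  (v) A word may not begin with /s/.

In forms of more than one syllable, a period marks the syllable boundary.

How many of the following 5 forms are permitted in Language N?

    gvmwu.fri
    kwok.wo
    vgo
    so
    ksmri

gvmwu.fri — violates constraint (iv): syllable 1 onset /gvmw/ has 4 consonants (> 3) → not permitted
kwok.wo — violates constraint (i): syllable 1 coda /k/ has 1 consonant (> 0) → not permitted
vgo — violates constraint (iii): syllable 1 onset /vg/: /v/ (fricative, 2) → /g/ (stop, 1) does not rise → not permitted
so — violates constraint (v): word begins with /s/ → not permitted
ksmri — violates constraint (iv): syllable 1 onset /ksmr/ has 4 consonants (> 3) → not permitted
No form is permitted → 0.

0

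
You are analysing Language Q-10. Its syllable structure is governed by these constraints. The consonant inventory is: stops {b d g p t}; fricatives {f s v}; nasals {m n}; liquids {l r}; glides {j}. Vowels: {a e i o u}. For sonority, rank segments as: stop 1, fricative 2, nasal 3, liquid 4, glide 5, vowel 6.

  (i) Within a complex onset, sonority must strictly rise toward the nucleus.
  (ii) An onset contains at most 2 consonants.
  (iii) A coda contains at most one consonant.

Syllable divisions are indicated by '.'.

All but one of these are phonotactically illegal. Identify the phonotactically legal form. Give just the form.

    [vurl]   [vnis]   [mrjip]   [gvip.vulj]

[vnis]

[vurl] — violates constraint (iii): syllable 1 coda /rl/ has 2 consonants (> 1) → phonotactically illegal
[vnis] — σ1 onset /vn/ (2→3 rises), coda /s/ ok → phonotactically legal
[mrjip] — violates constraint (ii): syllable 1 onset /mrj/ has 3 consonants (> 2) → phonotactically illegal
[gvip.vulj] — violates constraint (iii): syllable 2 coda /lj/ has 2 consonants (> 1) → phonotactically illegal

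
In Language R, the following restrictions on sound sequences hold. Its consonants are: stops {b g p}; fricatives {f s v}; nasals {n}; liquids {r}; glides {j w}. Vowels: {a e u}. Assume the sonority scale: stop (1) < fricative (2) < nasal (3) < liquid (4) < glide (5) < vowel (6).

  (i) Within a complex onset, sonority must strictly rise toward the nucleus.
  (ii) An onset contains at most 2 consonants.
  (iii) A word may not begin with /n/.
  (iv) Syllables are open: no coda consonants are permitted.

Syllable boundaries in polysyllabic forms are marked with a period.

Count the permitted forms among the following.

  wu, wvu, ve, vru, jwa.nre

wu — σ1 onset /w/, coda /∅/ ok → permitted
wvu — violates constraint (i): syllable 1 onset /wv/: /w/ (glide, 5) → /v/ (fricative, 2) does not rise → not permitted
ve — σ1 onset /v/, coda /∅/ ok → permitted
vru — σ1 onset /vr/ (2→4 rises), coda /∅/ ok → permitted
jwa.nre — violates constraint (i): syllable 1 onset /jw/: /j/ (glide, 5) → /w/ (glide, 5) does not rise → not permitted
Permitted: wu, ve, vru → 3.

3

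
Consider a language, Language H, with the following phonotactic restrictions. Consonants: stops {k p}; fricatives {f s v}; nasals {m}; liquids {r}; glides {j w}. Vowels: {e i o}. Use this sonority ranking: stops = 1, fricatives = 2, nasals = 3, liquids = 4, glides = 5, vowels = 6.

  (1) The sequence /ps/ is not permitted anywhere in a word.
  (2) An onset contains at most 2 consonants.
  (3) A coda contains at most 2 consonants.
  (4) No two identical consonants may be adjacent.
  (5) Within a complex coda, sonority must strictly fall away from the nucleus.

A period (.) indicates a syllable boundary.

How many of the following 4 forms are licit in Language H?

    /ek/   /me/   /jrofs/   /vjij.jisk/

2

/ek/ — σ1 onset /∅/, coda /k/ ok → licit
/me/ — σ1 onset /m/, coda /∅/ ok → licit
/jrofs/ — violates constraint 5: syllable 1 coda /fs/: /f/ (fricative, 2) → /s/ (fricative, 2) does not fall → illicit
/vjij.jisk/ — violates constraint 4: adjacent identical consonants /jj/ → illicit
Licit: /ek/, /me/ → 2.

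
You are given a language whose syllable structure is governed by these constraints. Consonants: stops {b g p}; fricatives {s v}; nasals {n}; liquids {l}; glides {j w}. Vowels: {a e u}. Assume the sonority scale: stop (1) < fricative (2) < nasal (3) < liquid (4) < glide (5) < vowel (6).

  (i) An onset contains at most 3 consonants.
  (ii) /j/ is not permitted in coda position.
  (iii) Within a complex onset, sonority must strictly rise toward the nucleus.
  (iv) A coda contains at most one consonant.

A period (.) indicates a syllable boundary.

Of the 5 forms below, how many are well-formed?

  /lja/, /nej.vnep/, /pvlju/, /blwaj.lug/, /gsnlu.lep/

1

/lja/ — σ1 onset /lj/ (4→5 rises), coda /∅/ ok → well-formed
/nej.vnep/ — violates constraint (ii): syllable 1 coda contains /j/ → ill-formed
/pvlju/ — violates constraint (i): syllable 1 onset /pvlj/ has 4 consonants (> 3) → ill-formed
/blwaj.lug/ — violates constraint (ii): syllable 1 coda contains /j/ → ill-formed
/gsnlu.lep/ — violates constraint (i): syllable 1 onset /gsnl/ has 4 consonants (> 3) → ill-formed
Well-formed: /lja/ → 1.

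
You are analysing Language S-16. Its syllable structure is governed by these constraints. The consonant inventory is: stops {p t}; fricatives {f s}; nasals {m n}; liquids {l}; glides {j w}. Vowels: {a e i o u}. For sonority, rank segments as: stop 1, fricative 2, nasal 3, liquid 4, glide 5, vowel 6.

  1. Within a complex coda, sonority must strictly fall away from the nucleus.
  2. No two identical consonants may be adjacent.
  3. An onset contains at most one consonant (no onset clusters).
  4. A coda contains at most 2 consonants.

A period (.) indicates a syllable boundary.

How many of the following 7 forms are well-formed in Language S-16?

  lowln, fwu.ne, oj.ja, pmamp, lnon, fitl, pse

lowln — violates constraint 4: syllable 1 coda /wln/ has 3 consonants (> 2) → ill-formed
fwu.ne — violates constraint 3: syllable 1 onset /fw/ has 2 consonants (> 1) → ill-formed
oj.ja — violates constraint 2: adjacent identical consonants /jj/ → ill-formed
pmamp — violates constraint 3: syllable 1 onset /pm/ has 2 consonants (> 1) → ill-formed
lnon — violates constraint 3: syllable 1 onset /ln/ has 2 consonants (> 1) → ill-formed
fitl — violates constraint 1: syllable 1 coda /tl/: /t/ (stop, 1) → /l/ (liquid, 4) does not fall → ill-formed
pse — violates constraint 3: syllable 1 onset /ps/ has 2 consonants (> 1) → ill-formed
No form is well-formed → 0.

0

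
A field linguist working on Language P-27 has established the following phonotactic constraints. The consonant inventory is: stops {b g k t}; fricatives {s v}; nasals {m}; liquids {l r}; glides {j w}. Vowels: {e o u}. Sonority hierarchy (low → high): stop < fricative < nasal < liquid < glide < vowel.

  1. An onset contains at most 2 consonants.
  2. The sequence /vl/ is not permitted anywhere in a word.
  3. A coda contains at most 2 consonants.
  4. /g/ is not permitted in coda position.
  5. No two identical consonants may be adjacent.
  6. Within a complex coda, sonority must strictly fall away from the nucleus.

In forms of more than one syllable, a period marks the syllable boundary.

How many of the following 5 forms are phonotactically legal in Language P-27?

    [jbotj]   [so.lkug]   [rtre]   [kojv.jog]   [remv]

[jbotj] — violates constraint 6: syllable 1 coda /tj/: /t/ (stop, 1) → /j/ (glide, 5) does not fall → phonotactically illegal
[so.lkug] — violates constraint 4: syllable 2 coda contains /g/ → phonotactically illegal
[rtre] — violates constraint 1: syllable 1 onset /rtr/ has 3 consonants (> 2) → phonotactically illegal
[kojv.jog] — violates constraint 4: syllable 2 coda contains /g/ → phonotactically illegal
[remv] — σ1 onset /r/, coda /mv/ (3→2 falls) ok → phonotactically legal
Phonotactically legal: [remv] → 1.

1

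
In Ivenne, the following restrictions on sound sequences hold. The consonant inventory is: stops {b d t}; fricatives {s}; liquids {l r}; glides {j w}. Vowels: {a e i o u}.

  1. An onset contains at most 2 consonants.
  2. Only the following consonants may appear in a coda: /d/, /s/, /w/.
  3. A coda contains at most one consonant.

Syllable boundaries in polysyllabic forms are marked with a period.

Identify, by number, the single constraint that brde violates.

brde: syllable 1 onset /brd/ has 3 consonants (> 2).
This is a violation of constraint 1: "An onset contains at most 2 consonants."
The remaining constraints (2, 3) are satisfied.

1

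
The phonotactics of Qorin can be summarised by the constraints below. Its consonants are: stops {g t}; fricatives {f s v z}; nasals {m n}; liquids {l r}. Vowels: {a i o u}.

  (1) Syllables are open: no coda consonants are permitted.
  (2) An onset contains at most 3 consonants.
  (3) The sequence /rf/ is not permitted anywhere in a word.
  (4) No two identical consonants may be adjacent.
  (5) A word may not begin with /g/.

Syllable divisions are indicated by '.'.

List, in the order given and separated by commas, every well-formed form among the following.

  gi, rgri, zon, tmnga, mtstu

rgri

gi — violates constraint 5: word begins with /g/ → ill-formed
rgri — σ1 onset /rgr/ (3C), coda /∅/ ok → well-formed
zon — violates constraint 1: syllable 1 coda /n/ has 1 consonant (> 0) → ill-formed
tmnga — violates constraint 2: syllable 1 onset /tmng/ has 4 consonants (> 3) → ill-formed
mtstu — violates constraint 2: syllable 1 onset /mtst/ has 4 consonants (> 3) → ill-formed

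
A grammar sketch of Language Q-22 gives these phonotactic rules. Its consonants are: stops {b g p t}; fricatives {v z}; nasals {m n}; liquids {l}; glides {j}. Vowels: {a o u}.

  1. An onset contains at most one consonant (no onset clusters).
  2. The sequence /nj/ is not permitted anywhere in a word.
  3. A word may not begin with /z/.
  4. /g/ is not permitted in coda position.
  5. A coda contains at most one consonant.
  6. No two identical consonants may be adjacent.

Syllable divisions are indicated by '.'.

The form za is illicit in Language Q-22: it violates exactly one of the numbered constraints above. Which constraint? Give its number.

za: word begins with /z/.
This is a violation of constraint 3: "A word may not begin with /z/."
The remaining constraints (1, 2, 4, 5, 6) are satisfied.

3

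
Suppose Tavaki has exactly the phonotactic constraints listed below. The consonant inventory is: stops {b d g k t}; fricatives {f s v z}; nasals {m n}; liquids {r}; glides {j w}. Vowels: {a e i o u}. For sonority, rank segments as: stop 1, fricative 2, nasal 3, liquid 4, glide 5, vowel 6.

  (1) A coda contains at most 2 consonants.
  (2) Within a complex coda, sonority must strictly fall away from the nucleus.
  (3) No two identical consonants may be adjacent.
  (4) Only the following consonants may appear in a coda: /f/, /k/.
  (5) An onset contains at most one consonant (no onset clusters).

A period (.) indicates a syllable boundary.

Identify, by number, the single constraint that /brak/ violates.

/brak/: syllable 1 onset /br/ has 2 consonants (> 1).
This is a violation of constraint 5: "An onset contains at most one consonant (no onset clusters)."
The remaining constraints (1, 2, 3, 4) are satisfied.

5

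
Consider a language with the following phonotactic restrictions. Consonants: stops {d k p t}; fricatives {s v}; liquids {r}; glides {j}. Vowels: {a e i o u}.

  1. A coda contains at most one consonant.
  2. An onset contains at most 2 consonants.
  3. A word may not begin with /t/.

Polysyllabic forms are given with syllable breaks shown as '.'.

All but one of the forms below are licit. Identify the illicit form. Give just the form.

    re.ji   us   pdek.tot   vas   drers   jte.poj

re.ji — σ1 onset /r/, coda /∅/ ok; σ2 onset /j/, coda /∅/ ok → licit
us — σ1 onset /∅/, coda /s/ ok → licit
pdek.tot — σ1 onset /pd/ (2C), coda /k/ ok; σ2 onset /t/, coda /t/ ok → licit
vas — σ1 onset /v/, coda /s/ ok → licit
drers — violates constraint 1: syllable 1 coda /rs/ has 2 consonants (> 1) → illicit
jte.poj — σ1 onset /jt/ (2C), coda /∅/ ok; σ2 onset /p/, coda /j/ ok → licit

drers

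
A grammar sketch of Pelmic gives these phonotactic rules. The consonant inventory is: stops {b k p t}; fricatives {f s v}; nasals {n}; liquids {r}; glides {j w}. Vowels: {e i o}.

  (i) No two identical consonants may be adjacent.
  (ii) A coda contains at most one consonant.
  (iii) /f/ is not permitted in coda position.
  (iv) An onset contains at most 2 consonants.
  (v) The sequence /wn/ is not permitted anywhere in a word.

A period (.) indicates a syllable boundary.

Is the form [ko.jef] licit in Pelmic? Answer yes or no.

no

[ko.jef] — violates constraint (iii): syllable 2 coda contains /f/ → illicit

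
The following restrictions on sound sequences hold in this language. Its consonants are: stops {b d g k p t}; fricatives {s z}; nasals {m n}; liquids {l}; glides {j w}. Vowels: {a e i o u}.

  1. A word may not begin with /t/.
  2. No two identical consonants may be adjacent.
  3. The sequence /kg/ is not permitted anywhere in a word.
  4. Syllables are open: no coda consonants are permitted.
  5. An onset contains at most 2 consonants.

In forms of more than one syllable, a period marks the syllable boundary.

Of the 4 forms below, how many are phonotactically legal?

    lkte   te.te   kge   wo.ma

1

lkte — violates constraint 5: syllable 1 onset /lkt/ has 3 consonants (> 2) → phonotactically illegal
te.te — violates constraint 1: word begins with /t/ → phonotactically illegal
kge — violates constraint 3: contains banned sequence /kg/ → phonotactically illegal
wo.ma — σ1 onset /w/, coda /∅/ ok; σ2 onset /m/, coda /∅/ ok → phonotactically legal
Phonotactically legal: wo.ma → 1.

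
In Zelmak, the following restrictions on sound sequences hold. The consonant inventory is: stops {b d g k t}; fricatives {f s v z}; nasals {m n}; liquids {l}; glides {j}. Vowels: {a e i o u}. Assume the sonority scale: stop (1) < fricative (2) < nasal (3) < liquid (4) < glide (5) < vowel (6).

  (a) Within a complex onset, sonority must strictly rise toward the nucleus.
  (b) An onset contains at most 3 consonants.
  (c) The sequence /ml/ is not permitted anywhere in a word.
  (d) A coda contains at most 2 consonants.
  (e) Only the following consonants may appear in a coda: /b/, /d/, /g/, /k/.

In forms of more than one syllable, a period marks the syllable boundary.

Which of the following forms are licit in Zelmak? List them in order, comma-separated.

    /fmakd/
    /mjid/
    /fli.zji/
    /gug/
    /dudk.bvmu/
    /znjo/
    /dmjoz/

/fmakd/ — σ1 onset /fm/ (2→3 rises), coda /kd/ (2C) ok → licit
/mjid/ — σ1 onset /mj/ (3→5 rises), coda /d/ ok → licit
/fli.zji/ — σ1 onset /fl/ (2→4 rises), coda /∅/ ok; σ2 onset /zj/ (2→5 rises), coda /∅/ ok → licit
/gug/ — σ1 onset /g/, coda /g/ ok → licit
/dudk.bvmu/ — σ1 onset /d/, coda /dk/ (2C) ok; σ2 onset /bvm/ (1→2→3 rises), coda /∅/ ok → licit
/znjo/ — σ1 onset /znj/ (2→3→5 rises), coda /∅/ ok → licit
/dmjoz/ — violates constraint (e): syllable 1 coda contains /z/, which is not a licensed coda consonant → illicit

/fmakd/, /mjid/, /fli.zji/, /gug/, /dudk.bvmu/, /znjo/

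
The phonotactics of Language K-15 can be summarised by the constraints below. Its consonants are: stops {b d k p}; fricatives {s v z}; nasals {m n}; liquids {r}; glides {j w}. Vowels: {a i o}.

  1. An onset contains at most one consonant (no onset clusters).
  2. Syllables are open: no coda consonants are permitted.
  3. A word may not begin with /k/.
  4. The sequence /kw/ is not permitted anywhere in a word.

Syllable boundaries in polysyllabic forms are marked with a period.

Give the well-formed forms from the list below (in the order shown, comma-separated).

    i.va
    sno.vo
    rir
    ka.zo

i.va — σ1 onset /∅/, coda /∅/ ok; σ2 onset /v/, coda /∅/ ok → well-formed
sno.vo — violates constraint 1: syllable 1 onset /sn/ has 2 consonants (> 1) → ill-formed
rir — violates constraint 2: syllable 1 coda /r/ has 1 consonant (> 0) → ill-formed
ka.zo — violates constraint 3: word begins with /k/ → ill-formed

i.va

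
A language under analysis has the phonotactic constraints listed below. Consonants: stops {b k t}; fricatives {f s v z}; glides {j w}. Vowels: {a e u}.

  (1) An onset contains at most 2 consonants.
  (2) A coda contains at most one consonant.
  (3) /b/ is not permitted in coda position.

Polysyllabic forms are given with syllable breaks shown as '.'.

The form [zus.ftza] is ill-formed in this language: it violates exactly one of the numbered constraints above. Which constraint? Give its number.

[zus.ftza]: syllable 2 onset /ftz/ has 3 consonants (> 2).
This is a violation of constraint 1: "An onset contains at most 2 consonants."
The remaining constraints (2, 3) are satisfied.

1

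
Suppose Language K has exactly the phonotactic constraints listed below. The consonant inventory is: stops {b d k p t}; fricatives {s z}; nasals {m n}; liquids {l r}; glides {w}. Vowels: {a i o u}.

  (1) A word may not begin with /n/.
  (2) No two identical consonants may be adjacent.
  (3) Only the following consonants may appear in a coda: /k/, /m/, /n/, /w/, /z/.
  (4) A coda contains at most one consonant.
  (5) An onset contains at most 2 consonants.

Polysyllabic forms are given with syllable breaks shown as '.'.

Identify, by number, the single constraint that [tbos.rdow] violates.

3

[tbos.rdow]: syllable 1 coda contains /s/, which is not a licensed coda consonant.
This is a violation of constraint 3: "Only the following consonants may appear in a coda: /k/, /m/, /n/, /w/, /z/."
The remaining constraints (1, 2, 4, 5) are satisfied.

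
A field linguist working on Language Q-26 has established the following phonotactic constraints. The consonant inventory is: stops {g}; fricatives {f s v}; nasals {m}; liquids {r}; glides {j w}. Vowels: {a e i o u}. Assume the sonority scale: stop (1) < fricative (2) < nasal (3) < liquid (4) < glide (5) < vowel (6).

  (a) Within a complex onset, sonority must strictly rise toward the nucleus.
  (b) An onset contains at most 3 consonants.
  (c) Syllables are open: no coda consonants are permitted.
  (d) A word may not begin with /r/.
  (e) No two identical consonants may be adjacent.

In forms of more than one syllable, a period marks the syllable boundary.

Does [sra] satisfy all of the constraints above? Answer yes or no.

yes

[sra] — σ1 onset /sr/ (2→4 rises), coda /∅/ ok → licit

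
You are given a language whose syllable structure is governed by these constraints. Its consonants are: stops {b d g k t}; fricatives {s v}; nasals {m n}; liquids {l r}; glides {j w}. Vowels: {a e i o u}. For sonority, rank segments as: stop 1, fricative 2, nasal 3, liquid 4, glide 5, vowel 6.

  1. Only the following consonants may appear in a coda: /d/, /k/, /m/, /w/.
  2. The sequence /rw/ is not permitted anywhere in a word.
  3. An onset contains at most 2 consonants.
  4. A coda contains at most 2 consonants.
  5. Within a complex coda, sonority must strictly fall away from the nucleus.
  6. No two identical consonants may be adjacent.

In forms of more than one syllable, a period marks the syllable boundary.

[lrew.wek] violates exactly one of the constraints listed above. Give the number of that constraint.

6

[lrew.wek]: adjacent identical consonants /ww/.
This is a violation of constraint 6: "No two identical consonants may be adjacent."
The remaining constraints (1, 2, 3, 4, 5) are satisfied.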